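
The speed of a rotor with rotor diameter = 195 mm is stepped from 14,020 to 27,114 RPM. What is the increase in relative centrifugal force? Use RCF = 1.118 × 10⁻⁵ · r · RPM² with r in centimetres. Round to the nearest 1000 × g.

≈ 59000 g

r = 195 mm / 2 = 97.5 mm = 9.75 cm
RCF₁ = 1.118 × 10⁻⁵ × 9.75 × (14020)² = 1.118 × 10⁻⁵ × 9.75 × 196,560,400 ≈ 21,426.1 × g
RCF₂ = 1.118 × 10⁻⁵ × 9.75 × (27114)² = 1.118 × 10⁻⁵ × 9.75 × 735,168,996 ≈ 80,137.1 × g
Increase = 80,137.1 − 21,426.1 = 58,711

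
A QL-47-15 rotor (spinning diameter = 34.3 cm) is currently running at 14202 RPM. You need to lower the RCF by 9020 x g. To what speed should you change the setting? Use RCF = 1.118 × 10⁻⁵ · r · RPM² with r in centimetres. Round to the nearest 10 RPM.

r = 34.3 / 2 = 17.15 cm
Current RCF = 1.118 × 10⁻⁵ × 17.15 × (14202)² = 1.118 × 10⁻⁵ × 17.15 × 201,696,804 ≈ 38,672.7 × g
Target RCF = 38,672.7 − 9,020 = 29,652.7 × g
N² = 29,652.7 / (19.1737 × 10⁻⁵) = 154,652,988
N ≈ √154,652,988 ≈ 12,436.0

12440 RPM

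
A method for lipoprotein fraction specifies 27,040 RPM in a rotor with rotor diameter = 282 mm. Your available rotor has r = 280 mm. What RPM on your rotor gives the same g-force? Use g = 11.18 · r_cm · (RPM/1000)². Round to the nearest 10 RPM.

19190 RPM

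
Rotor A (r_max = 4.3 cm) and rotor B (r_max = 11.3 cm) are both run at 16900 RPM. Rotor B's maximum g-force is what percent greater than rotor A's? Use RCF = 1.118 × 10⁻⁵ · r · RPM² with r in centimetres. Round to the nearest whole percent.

163%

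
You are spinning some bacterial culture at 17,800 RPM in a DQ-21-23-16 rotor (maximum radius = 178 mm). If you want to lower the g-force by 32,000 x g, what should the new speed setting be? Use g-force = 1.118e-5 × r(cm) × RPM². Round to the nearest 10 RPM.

r = 178 mm = 17.8 cm
Current RCF = 1.118 × 10⁻⁵ × 17.8 × (17800)² = 1.118 × 10⁻⁵ × 17.8 × 316,840,000 ≈ 63,052.4 × g
Target RCF = 63,052.4 − 32,000 = 31,052.4 × g
N² = 31,052.4 / (19.9004 × 10⁻⁵) = 156,039,075
N ≈ √156,039,075 ≈ 12,491.6

12490 RPM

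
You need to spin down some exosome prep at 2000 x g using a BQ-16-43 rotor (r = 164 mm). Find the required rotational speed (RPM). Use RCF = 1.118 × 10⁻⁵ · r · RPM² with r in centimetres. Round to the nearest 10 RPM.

r = 164 mm = 16.4 cm
RCF = 1.118 × 10⁻⁵ × r × N²
2,000 = 1.118 × 10⁻⁵ × 16.4 × N²
N² = 2,000 / (18.3352 × 10⁻⁵) = 10,907,980
N ≈ √10,907,980 ≈ 3,302.7

3300 RPM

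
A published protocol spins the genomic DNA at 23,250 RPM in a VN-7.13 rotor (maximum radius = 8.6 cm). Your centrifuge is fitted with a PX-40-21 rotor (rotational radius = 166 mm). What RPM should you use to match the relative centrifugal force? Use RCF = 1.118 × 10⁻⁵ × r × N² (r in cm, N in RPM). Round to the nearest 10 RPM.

≈ 16730 RPM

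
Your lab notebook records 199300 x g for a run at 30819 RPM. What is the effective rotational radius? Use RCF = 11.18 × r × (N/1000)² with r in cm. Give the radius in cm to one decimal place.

199300 = 11.18 × r × (30.819)²
r = 199300 / (11.18 × 949.810761) = 199300 / 10618.88 ≈ 18.768 cm

r ≈ 18.8 cm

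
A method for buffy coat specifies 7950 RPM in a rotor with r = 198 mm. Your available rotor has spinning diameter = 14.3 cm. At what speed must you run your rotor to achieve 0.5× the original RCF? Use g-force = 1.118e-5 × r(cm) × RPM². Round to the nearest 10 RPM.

Original rotor: r = 198 mm = 19.8 cm
RCF_original = 1.118 × 10⁻⁵ × 19.8 × (7950)² = 1.118 × 10⁻⁵ × 19.8 × 63,202,500 ≈ 13,990.8 × g
Target RCF = 0.5 × 13,990.8 ≈ 6,995.4 × g
Your rotor: r = 14.3 / 2 = 7.15 cm
6,995.4 = 1.118 × 10⁻⁵ × 7.15 × N²
N² = 6,995.4 / (7.9937 × 10⁻⁵) = 87,511,415
N ≈ √87,511,415 ≈ 9,354.8

≈ 9350 RPM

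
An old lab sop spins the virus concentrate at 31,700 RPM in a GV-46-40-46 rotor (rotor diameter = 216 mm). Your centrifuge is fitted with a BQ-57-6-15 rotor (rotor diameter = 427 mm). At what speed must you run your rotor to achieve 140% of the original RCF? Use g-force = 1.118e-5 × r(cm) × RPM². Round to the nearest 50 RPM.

26700 RPM

Original rotor: r = 216 mm / 2 = 108 mm = 10.8 cm
RCF = 1.118 × 10⁻⁵ × r × N²
RCF_original = 1.118 × 10⁻⁵ × 10.8 × (31700)² = 1.118 × 10⁻⁵ × 10.8 × 1,004,890,000 ≈ 121,334.4 × g
Target RCF = 1.4 × 121,334.4 ≈ 169,868.2 × g
Your rotor: r = 427 mm / 2 = 213.5 mm = 21.35 cm
169,868.2 = 1.118 × 10⁻⁵ × 21.35 × N²
N² = 169,868.2 / (23.8693 × 10⁻⁵) = 711,659,747
N ≈ √711,659,747 ≈ 26,677.0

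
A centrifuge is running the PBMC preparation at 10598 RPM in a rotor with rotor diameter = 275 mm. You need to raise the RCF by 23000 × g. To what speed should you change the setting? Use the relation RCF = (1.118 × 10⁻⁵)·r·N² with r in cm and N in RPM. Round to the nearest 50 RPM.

r = 275 mm / 2 = 137.5 mm = 13.75 cm
Current RCF = 1.118 × 10⁻⁵ × 13.75 × (10598)² = 1.118 × 10⁻⁵ × 13.75 × 112,317,604 ≈ 17,266 × g
Target RCF = 17,266 + 23,000 = 40,266 × g
N² = 40,266 / (15.3725 × 10⁻⁵) = 261,935,274
N ≈ √261,935,274 ≈ 16,184.4

N₂ ≈ 16200 RPM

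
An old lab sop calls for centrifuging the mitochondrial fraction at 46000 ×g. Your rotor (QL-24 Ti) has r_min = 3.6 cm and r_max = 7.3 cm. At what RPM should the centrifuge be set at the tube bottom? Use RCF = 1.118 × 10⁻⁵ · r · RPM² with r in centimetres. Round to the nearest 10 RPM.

Use r_max = 7.3 cm.
46,000 = 1.118 × 10⁻⁵ × 7.3 × N²
N² = 46,000 / (8.1614 × 10⁻⁵) = 563,628,789
N ≈ √563,628,789 ≈ 23,740.9

23740 RPM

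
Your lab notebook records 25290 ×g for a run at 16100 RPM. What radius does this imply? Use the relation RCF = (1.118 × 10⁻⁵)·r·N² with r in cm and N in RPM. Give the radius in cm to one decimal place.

r ≈ 8.7 cm

RCF = 1.118 × 10⁻⁵ × r × N²
25290 = 1.118 × 10⁻⁵ × r × (16100)²
r = 25290 / (1.118 × 10⁻⁵ × 259,210,000) = 25290 / 2897.968 ≈ 8.727 cm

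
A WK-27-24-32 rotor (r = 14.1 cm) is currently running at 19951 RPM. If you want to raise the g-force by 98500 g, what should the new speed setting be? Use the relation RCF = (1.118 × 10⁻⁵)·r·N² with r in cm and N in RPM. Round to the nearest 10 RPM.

31980 RPM

Current RCF = 1.118 × 10⁻⁵ × 14.1 × (19951)² = 1.118 × 10⁻⁵ × 14.1 × 398,042,401 ≈ 62,746.6 × g
Target RCF = 62,746.6 + 98,500 = 161,246.6 × g
N² = 161,246.6 / (15.7638 × 10⁻⁵) = 1,022,891,689
N ≈ √1,022,891,689 ≈ 31,982.7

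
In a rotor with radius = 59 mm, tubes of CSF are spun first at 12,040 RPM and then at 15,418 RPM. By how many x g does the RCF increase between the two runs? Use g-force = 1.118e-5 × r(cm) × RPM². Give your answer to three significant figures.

≈ 6120 x g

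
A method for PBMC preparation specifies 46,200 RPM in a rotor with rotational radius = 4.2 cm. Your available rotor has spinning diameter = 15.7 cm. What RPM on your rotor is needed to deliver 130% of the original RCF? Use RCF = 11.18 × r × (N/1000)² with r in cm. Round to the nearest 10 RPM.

RCF_original = 11.18 × 4.2 × (46.2)² = 11.18 × 4.2 × 2,134.44 ≈ 100,224.8 × g
Target RCF = 1.3 × 100,224.8 ≈ 130,292.2 × g
Your rotor: r = 15.7 / 2 = 7.85 cm
130,292.2 = 11.18 × 7.85 × (N/1000)²
(N/1000)² = 130,292.2 / 87.763 = 1484.591
N = 1000 × √1484.591 ≈ 38,530.4

38530 RPM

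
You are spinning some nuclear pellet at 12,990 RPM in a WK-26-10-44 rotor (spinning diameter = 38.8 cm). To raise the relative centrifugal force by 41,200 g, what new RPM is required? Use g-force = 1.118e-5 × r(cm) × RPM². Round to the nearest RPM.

18939 RPM

r = 38.8 / 2 = 19.4 cm
Current RCF = 1.118 × 10⁻⁵ × 19.4 × (12990)² = 1.118 × 10⁻⁵ × 19.4 × 168,740,100 ≈ 36,598.4 × g
Target RCF = 36,598.4 + 41,200 = 77,798.4 × g
N² = 77,798.4 / (21.6892 × 10⁻⁵) = 358,696,494
N ≈ √358,696,494 ≈ 18,939.3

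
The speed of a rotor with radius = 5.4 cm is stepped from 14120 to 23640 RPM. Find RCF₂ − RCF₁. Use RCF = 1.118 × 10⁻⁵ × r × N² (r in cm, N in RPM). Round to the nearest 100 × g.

≈ 21700 x g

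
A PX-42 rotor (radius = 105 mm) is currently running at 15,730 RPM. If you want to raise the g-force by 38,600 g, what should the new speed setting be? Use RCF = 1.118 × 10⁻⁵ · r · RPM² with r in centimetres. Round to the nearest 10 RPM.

r = 105 mm = 10.5 cm
Current RCF = 1.118 × 10⁻⁵ × 10.5 × (15730)² = 1.118 × 10⁻⁵ × 10.5 × 247,432,900 ≈ 29,046.1 × g
Target RCF = 29,046.1 + 38,600 = 67,646.1 × g
N² = 67,646.1 / (11.739 × 10⁻⁵) = 576,250,958
N ≈ √576,250,958 ≈ 24,005.2

24010 RPM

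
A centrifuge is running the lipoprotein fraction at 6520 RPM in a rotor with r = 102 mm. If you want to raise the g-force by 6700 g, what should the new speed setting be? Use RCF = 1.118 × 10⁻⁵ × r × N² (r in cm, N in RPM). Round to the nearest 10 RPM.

r = 102 mm = 10.2 cm
Current RCF = 1.118 × 10⁻⁵ × 10.2 × (6520)² = 1.118 × 10⁻⁵ × 10.2 × 42,510,400 ≈ 4,847.7 × g
Target RCF = 4,847.7 + 6,700 = 11,547.7 × g
N² = 11,547.7 / (11.4036 × 10⁻⁵) = 101,263,636
N ≈ √101,263,636 ≈ 10,063.0

10060 RPM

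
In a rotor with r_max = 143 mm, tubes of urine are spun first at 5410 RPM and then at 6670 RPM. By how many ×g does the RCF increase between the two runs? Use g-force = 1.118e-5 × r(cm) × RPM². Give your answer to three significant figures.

r = 143 mm = 14.3 cm
RCF₁ = 1.118 × 10⁻⁵ × 14.3 × (5410)² = 1.118 × 10⁻⁵ × 14.3 × 29,268,100 ≈ 4,679.2 × g
RCF₂ = 1.118 × 10⁻⁵ × 14.3 × (6670)² = 1.118 × 10⁻⁵ × 14.3 × 44,488,900 ≈ 7,112.6 × g
Increase = 7,112.6 − 4,679.2 = 2,433.4

≈ 2430 ×g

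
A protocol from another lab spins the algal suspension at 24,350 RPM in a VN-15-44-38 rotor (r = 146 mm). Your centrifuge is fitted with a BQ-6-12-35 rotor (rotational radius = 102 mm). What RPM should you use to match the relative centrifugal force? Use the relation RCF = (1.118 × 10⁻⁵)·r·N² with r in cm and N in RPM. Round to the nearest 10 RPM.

Original rotor: r = 146 mm = 14.6 cm
RCF_original = 1.118 × 10⁻⁵ × 14.6 × (24350)² = 1.118 × 10⁻⁵ × 14.6 × 592,922,500 ≈ 96,781.6 × g
Your rotor: r = 102 mm = 10.2 cm
96,781.6 = 1.118 × 10⁻⁵ × 10.2 × N²
N² = 96,781.6 / (11.4036 × 10⁻⁵) = 848,693,395
N ≈ √848,693,395 ≈ 29,132.3

≈ 29130 RPM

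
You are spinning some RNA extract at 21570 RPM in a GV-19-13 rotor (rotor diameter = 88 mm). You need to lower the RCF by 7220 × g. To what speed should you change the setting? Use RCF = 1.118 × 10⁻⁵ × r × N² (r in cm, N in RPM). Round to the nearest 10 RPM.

r = 88 mm / 2 = 44 mm = 4.4 cm
Current RCF = 1.118 × 10⁻⁵ × 4.4 × (21570)² = 1.118 × 10⁻⁵ × 4.4 × 465,264,900 ≈ 22,887.3 × g
Target RCF = 22,887.3 − 7,220 = 15,667.3 × g
N² = 15,667.3 / (4.9192 × 10⁻⁵) = 318,492,844
N ≈ √318,492,844 ≈ 17,846.4

≈ 17850 RPM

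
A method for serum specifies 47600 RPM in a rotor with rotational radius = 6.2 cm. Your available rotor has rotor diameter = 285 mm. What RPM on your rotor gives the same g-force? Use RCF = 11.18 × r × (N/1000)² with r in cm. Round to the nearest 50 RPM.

≈ 31400 RPM

RCF_original = 11.18 × 6.2 × (47.6)² = 11.18 × 6.2 × 2,265.76 ≈ 157,053.4 × g
Your rotor: r = 285 mm / 2 = 142.5 mm = 14.25 cm
157,053.4 = 11.18 × 14.25 × (N/1000)²
(N/1000)² = 157,053.4 / 159.315 = 985.8042
N = 1000 × √985.8042 ≈ 31,397.5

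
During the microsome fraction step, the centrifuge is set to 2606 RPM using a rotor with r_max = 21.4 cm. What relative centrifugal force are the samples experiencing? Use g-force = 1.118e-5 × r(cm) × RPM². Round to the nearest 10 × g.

1620 x g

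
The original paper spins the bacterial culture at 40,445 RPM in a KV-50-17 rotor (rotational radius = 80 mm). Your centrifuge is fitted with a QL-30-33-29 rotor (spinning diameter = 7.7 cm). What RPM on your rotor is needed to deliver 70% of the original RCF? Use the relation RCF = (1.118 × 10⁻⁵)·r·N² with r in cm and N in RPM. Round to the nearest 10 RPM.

Original rotor: r = 80 mm = 8.0 cm
RCF = 1.118 × 10⁻⁵ × r × N²
RCF_original = 1.118 × 10⁻⁵ × 8 × (40445)² = 1.118 × 10⁻⁵ × 8 × 1,635,798,025 ≈ 146,305.8 × g
Target RCF = 0.7 × 146,305.8 ≈ 102,414.1 × g
Your rotor: r = 7.7 / 2 = 3.85 cm
102,414.1 = 1.118 × 10⁻⁵ × 3.85 × N²
N² = 102,414.1 / (4.3043 × 10⁻⁵) = 2,379,343,912
N ≈ √2,379,343,912 ≈ 48,778.5

≈ 48780 RPM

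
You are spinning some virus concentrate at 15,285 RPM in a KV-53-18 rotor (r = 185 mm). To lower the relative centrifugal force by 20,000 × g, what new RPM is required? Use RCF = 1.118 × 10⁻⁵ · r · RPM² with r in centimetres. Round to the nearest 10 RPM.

r = 185 mm = 18.5 cm
Current RCF = 1.118 × 10⁻⁵ × 18.5 × (15285)² = 1.118 × 10⁻⁵ × 18.5 × 233,631,225 ≈ 48,321.9 × g
Target RCF = 48,321.9 − 20,000 = 28,321.9 × g
N² = 28,321.9 / (20.683 × 10⁻⁵) = 136,933,230
N ≈ √136,933,230 ≈ 11,701.8

N₂ ≈ 11700 RPM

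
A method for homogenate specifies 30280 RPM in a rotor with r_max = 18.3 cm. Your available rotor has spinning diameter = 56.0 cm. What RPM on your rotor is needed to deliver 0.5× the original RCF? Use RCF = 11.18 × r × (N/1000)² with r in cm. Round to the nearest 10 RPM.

17310 RPM

RCF_original = 11.18 × 18.3 × (30.28)² = 11.18 × 18.3 × 916.8784 ≈ 187,587.8 × g
Target RCF = 0.5 × 187,587.8 ≈ 93,793.9 × g
Your rotor: r = 56.0 / 2 = 28 cm
93,793.9 = 11.18 × 28 × (N/1000)²
(N/1000)² = 93,793.9 / 313.04 = 299.6227
N = 1000 × √299.6227 ≈ 17,309.6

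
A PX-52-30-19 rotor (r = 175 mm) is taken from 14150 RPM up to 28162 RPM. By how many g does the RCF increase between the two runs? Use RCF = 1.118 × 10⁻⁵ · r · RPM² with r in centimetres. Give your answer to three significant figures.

r = 175 mm = 17.5 cm
RCF₁ = 1.118 × 10⁻⁵ × 17.5 × (14150)² = 1.118 × 10⁻⁵ × 17.5 × 200,222,500 ≈ 39,173.5 × g
RCF₂ = 1.118 × 10⁻⁵ × 17.5 × (28162)² = 1.118 × 10⁻⁵ × 17.5 × 793,098,244 ≈ 155,169.7 × g
Increase = 155,169.7 − 39,173.5 = 115,996.2

116000 g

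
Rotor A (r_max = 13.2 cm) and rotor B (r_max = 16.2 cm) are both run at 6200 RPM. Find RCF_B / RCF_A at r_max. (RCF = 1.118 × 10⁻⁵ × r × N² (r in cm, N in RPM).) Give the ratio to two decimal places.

1.23

At fixed N, RCF ∝ r, so RCF_B/RCF_A = r_B/r_A = 16.2 / 13.2 = 1.2273.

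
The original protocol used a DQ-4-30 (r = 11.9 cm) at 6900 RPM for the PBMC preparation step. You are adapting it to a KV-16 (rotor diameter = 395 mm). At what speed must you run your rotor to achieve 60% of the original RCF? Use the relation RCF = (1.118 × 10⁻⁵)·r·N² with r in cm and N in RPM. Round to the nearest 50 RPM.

RCF = 1.118 × 10⁻⁵ × r × N²
RCF_original = 1.118 × 10⁻⁵ × 11.9 × (6900)² = 1.118 × 10⁻⁵ × 11.9 × 47,610,000 ≈ 6,334.1 × g
Target RCF = 0.6 × 6,334.1 ≈ 3,800.5 × g
Your rotor: r = 395 mm / 2 = 197.5 mm = 19.75 cm
3,800.5 = 1.118 × 10⁻⁵ × 19.75 × N²
N² = 3,800.5 / (22.0805 × 10⁻⁵) = 17,212,020
N ≈ √17,212,020 ≈ 4,148.7

4150 RPM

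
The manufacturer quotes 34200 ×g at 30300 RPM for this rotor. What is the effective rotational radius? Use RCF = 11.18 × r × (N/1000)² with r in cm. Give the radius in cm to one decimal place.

34200 = 11.18 × r × (30.3)²
r = 34200 / (11.18 × 918.09) = 34200 / 10264.25 ≈ 3.332 cm

3.3 cm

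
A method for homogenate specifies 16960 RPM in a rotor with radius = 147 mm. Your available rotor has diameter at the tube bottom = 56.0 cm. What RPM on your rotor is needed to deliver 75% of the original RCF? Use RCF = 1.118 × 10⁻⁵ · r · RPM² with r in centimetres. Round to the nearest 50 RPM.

10650 RPM

Original rotor: r = 147 mm = 14.7 cm
RCF_original = 1.118 × 10⁻⁵ × 14.7 × (16960)² = 1.118 × 10⁻⁵ × 14.7 × 287,641,600 ≈ 47,272.7 × g
Target RCF = 0.75 × 47,272.7 ≈ 35,454.5 × g
Your rotor: r = 56.0 / 2 = 28 cm
35,454.5 = 1.118 × 10⁻⁵ × 28 × N²
N² = 35,454.5 / (31.304 × 10⁻⁵) = 113,258,689
N ≈ √113,258,689 ≈ 10,642.3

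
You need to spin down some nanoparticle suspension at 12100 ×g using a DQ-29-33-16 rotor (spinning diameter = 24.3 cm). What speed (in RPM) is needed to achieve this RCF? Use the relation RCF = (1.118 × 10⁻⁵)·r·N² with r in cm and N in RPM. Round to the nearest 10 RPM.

r = 24.3 / 2 = 12.15 cm
RCF = 1.118 × 10⁻⁵ × r × N²
12,100 = 1.118 × 10⁻⁵ × 12.15 × N²
N² = 12,100 / (13.5837 × 10⁻⁵) = 89,077,350
N ≈ √89,077,350 ≈ 9,438.1

N ≈ 9440 RPM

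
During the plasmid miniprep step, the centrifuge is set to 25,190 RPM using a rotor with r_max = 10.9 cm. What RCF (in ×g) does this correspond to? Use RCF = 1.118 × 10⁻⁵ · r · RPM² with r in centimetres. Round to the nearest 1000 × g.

RCF = 1.118 × 10⁻⁵ × r × N²
RCF = 1.118 × 10⁻⁵ × 10.9 × (25190)² = 1.118 × 10⁻⁵ × 10.9 × 634,536,100 ≈ 77,325.8 × g

RCF ≈ 77000 ×g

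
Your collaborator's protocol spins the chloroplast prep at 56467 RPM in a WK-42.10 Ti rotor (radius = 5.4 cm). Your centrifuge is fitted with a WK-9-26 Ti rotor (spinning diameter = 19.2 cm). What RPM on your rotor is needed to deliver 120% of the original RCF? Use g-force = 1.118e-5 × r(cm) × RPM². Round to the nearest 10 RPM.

46390 RPM

RCF_original = 1.118 × 10⁻⁵ × 5.4 × (56467)² = 1.118 × 10⁻⁵ × 5.4 × 3,188,522,089 ≈ 192,497.5 × g
Target RCF = 1.2 × 192,497.5 ≈ 230,997 × g
Your rotor: r = 19.2 / 2 = 9.6 cm
230,997 = 1.118 × 10⁻⁵ × 9.6 × N²
N² = 230,997 / (10.7328 × 10⁻⁵) = 2,152,252,907
N ≈ √2,152,252,907 ≈ 46,392.4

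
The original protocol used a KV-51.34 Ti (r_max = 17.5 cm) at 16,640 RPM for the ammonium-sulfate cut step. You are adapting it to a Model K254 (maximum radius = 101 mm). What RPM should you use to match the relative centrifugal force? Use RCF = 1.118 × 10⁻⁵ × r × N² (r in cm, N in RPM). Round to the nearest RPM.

RCF_original = 1.118 × 10⁻⁵ × 17.5 × (16640)² = 1.118 × 10⁻⁵ × 17.5 × 276,889,600 ≈ 54,173.5 × g
Your rotor: r = 101 mm = 10.1 cm
54,173.5 = 1.118 × 10⁻⁵ × 10.1 × N²
N² = 54,173.5 / (11.2918 × 10⁻⁵) = 479,759,649
N ≈ √479,759,649 ≈ 21,903.4

≈ 21903 RPM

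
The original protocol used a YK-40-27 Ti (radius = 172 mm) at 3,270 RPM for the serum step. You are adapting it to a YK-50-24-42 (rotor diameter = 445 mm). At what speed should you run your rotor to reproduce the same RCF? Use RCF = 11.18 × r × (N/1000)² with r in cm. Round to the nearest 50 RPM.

Original rotor: r = 172 mm = 17.2 cm
RCF = 11.18 × r × (N/1000)²
RCF_original = 11.18 × 17.2 × (3.27)² = 11.18 × 17.2 × 10.6929 ≈ 2,056.2 × g
Your rotor: r = 445 mm / 2 = 222.5 mm = 22.25 cm
2,056.2 = 11.18 × 22.25 × (N/1000)²
(N/1000)² = 2,056.2 / 248.755 = 8.265965
N = 1000 × √8.265965 ≈ 2,875.1

2900 RPM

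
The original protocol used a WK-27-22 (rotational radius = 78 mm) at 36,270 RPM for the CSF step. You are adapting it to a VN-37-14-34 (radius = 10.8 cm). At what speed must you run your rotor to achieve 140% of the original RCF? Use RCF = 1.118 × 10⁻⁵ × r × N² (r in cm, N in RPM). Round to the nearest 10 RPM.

≈ 36470 RPM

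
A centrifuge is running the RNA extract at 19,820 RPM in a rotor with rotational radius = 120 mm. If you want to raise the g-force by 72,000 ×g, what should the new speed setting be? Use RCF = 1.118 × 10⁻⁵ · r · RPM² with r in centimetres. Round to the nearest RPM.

30488 RPM

r = 120 mm = 12.0 cm
Current RCF = 1.118 × 10⁻⁵ × 12 × (19820)² = 1.118 × 10⁻⁵ × 12 × 392,832,400 ≈ 52,702.4 × g
Target RCF = 52,702.4 + 72,000 = 124,702.4 × g
N² = 124,702.4 / (13.416 × 10⁻⁵) = 929,505,069
N ≈ √929,505,069 ≈ 30,487.8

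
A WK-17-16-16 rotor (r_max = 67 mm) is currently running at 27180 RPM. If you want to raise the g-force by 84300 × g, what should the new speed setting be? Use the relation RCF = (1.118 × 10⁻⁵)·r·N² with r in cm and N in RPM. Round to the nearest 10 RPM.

r = 67 mm = 6.7 cm
Current RCF = 1.118 × 10⁻⁵ × 6.7 × (27180)² = 1.118 × 10⁻⁵ × 6.7 × 738,752,400 ≈ 55,337 × g
Target RCF = 55,337 + 84,300 = 139,637 × g
N² = 139,637 / (7.4906 × 10⁻⁵) = 1,864,163,084
N ≈ √1,864,163,084 ≈ 43,176.0

≈ 43180 RPM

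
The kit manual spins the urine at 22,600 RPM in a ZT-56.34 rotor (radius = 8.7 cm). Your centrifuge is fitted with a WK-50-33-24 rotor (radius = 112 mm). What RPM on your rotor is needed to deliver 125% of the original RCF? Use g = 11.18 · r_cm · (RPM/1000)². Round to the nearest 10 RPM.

≈ 22270 RPM

RCF = 11.18 × r × (N/1000)²
RCF_original = 11.18 × 8.7 × (22.6)² = 11.18 × 8.7 × 510.76 ≈ 49,679.6 × g
Target RCF = 1.25 × 49,679.6 ≈ 62,099.5 × g
Your rotor: r = 112 mm = 11.2 cm
62,099.5 = 11.18 × 11.2 × (N/1000)²
(N/1000)² = 62,099.5 / 125.216 = 495.939
N = 1000 × √495.939 ≈ 22,269.7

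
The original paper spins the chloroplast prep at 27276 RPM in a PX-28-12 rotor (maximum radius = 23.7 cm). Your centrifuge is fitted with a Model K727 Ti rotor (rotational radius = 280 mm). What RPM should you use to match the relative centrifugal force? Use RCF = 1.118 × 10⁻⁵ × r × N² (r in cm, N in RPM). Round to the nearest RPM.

≈ 25094 RPM

RCF = 1.118 × 10⁻⁵ × r × N²
RCF_original = 1.118 × 10⁻⁵ × 23.7 × (27276)² = 1.118 × 10⁻⁵ × 23.7 × 743,980,176 ≈ 197,129.5 × g
Your rotor: r = 280 mm = 28.0 cm
197,129.5 = 1.118 × 10⁻⁵ × 28 × N²
N² = 197,129.5 / (31.304 × 10⁻⁵) = 629,726,233
N ≈ √629,726,233 ≈ 25,094.3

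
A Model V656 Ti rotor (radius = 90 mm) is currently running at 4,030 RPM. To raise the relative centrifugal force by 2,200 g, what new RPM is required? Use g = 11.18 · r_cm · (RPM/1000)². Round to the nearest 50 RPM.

r = 90 mm = 9.0 cm
Current RCF = 11.18 × 9 × (4.03)² = 11.18 × 9 × 16.2409 ≈ 1,634.2 × g
Target RCF = 1,634.2 + 2,200 = 3,834.2 × g
(N/1000)² = 3,834.2 / 100.62 = 38.10574
N = 1000 × √38.10574 ≈ 6,173.0

6150 RPM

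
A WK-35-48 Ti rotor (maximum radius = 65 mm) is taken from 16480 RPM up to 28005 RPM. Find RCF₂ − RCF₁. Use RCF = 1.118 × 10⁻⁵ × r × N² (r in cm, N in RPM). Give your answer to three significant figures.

37300 g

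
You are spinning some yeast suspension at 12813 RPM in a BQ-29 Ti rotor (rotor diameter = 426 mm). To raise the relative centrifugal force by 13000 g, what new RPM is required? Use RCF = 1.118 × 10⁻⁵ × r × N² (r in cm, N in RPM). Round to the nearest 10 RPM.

r = 426 mm / 2 = 213 mm = 21.3 cm
Current RCF = 1.118 × 10⁻⁵ × 21.3 × (12813)² = 1.118 × 10⁻⁵ × 21.3 × 164,172,969 ≈ 39,095.2 × g
Target RCF = 39,095.2 + 13,000 = 52,095.2 × g
N² = 52,095.2 / (23.8134 × 10⁻⁵) = 218,764,225
N ≈ √218,764,225 ≈ 14,790.7

N₂ ≈ 14790 RPM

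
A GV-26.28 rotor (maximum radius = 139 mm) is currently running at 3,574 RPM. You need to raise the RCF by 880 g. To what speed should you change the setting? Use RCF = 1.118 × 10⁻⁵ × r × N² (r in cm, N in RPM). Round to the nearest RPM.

N₂ ≈ 4294 RPM

r = 139 mm = 13.9 cm
Current RCF = 1.118 × 10⁻⁵ × 13.9 × (3574)² = 1.118 × 10⁻⁵ × 13.9 × 12,773,476 ≈ 1,985 × g
Target RCF = 1,985 + 880 = 2,865 × g
N² = 2,865 / (15.5402 × 10⁻⁵) = 18,436,056
N ≈ √18,436,056 ≈ 4,293.7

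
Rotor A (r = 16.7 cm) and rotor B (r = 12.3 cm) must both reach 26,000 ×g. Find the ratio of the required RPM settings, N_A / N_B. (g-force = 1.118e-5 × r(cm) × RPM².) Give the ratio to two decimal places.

0.86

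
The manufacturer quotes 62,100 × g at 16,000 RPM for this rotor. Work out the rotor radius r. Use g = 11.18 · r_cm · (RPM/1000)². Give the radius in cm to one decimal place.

62100 = 11.18 × r × (16)²
r = 62100 / (11.18 × 256) = 62100 / 2862.08 ≈ 21.698 cm

21.7 cm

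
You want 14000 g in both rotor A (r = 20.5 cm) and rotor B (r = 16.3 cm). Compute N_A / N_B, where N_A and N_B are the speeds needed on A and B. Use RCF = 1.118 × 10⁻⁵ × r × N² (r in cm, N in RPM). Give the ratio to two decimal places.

0.89

At fixed RCF, N ∝ 1/√r, so N_A/N_B = √(r_B/r_A) = √(16.3/20.5) = √0.795122 = 0.8917.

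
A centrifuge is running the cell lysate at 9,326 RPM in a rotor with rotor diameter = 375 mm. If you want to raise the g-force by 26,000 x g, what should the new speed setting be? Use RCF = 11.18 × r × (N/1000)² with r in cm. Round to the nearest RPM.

r = 375 mm / 2 = 187.5 mm = 18.75 cm
Current RCF = 11.18 × 18.75 × (9.326)² = 11.18 × 18.75 × 86.974276 ≈ 18,232 × g
Target RCF = 18,232 + 26,000 = 44,232 × g
(N/1000)² = 44,232 / 209.625 = 211.0054
N = 1000 × √211.0054 ≈ 14,526.0

N₂ ≈ 14526 RPM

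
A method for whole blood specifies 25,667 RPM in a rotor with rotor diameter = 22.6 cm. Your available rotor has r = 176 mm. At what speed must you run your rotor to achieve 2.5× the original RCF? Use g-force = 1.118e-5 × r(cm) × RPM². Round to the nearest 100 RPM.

≈ 32500 RPM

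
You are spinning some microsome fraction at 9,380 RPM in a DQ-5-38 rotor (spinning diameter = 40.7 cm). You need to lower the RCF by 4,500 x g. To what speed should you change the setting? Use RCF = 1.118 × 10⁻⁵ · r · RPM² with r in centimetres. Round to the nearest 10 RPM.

N₂ ≈ 8260 RPM

r = 40.7 / 2 = 20.35 cm
Current RCF = 1.118 × 10⁻⁵ × 20.35 × (9380)² = 1.118 × 10⁻⁵ × 20.35 × 87,984,400 ≈ 20,017.6 × g
Target RCF = 20,017.6 − 4,500 = 15,517.6 × g
N² = 15,517.6 / (22.7513 × 10⁻⁵) = 68,205,333
N ≈ √68,205,333 ≈ 8,258.7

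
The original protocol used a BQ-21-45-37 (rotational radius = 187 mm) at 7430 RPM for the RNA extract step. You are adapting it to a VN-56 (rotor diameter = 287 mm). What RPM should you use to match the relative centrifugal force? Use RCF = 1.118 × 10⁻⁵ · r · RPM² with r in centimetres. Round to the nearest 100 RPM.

≈ 8500 RPM

Original rotor: r = 187 mm = 18.7 cm
RCF = 1.118 × 10⁻⁵ × r × N²
RCF_original = 1.118 × 10⁻⁵ × 18.7 × (7430)² = 1.118 × 10⁻⁵ × 18.7 × 55,204,900 ≈ 11,541.5 × g
Your rotor: r = 287 mm / 2 = 143.5 mm = 14.35 cm
11,541.5 = 1.118 × 10⁻⁵ × 14.35 × N²
N² = 11,541.5 / (16.0433 × 10⁻⁵) = 71,939,688
N ≈ √71,939,688 ≈ 8,481.7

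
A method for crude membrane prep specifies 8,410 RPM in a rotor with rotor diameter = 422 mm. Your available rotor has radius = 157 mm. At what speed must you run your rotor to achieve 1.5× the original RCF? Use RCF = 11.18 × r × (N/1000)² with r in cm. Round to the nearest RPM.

Original rotor: r = 422 mm / 2 = 211 mm = 21.1 cm
RCF_original = 11.18 × 21.1 × (8.41)² = 11.18 × 21.1 × 70.7281 ≈ 16,684.6 × g
Target RCF = 1.5 × 16,684.6 ≈ 25,026.9 × g
Your rotor: r = 157 mm = 15.7 cm
25,026.9 = 11.18 × 15.7 × (N/1000)²
(N/1000)² = 25,026.9 / 175.526 = 142.5823
N = 1000 × √142.5823 ≈ 11,940.8

≈ 11941 RPM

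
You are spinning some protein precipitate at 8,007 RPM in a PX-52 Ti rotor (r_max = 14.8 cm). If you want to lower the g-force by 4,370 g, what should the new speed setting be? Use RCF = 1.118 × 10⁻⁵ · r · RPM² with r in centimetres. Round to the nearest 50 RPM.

Current RCF = 1.118 × 10⁻⁵ × 14.8 × (8007)² = 1.118 × 10⁻⁵ × 14.8 × 64,112,049 ≈ 10,608.2 × g
Target RCF = 10,608.2 − 4,370 = 6,238.2 × g
N² = 6,238.2 / (16.5464 × 10⁻⁵) = 37,701,252
N ≈ √37,701,252 ≈ 6,140.1

≈ 6150 RPM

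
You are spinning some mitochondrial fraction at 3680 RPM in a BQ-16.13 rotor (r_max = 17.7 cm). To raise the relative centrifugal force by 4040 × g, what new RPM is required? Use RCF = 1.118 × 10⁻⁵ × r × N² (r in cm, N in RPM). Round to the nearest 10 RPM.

5830 RPM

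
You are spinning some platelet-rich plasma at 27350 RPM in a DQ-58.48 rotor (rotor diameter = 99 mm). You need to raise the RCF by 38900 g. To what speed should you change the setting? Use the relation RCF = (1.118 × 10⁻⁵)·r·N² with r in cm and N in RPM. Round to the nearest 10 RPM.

≈ 38090 RPM

r = 99 mm / 2 = 49.5 mm = 4.95 cm
Current RCF = 1.118 × 10⁻⁵ × 4.95 × (27350)² = 1.118 × 10⁻⁵ × 4.95 × 748,022,500 ≈ 41,396.3 × g
Target RCF = 41,396.3 + 38,900 = 80,296.3 × g
N² = 80,296.3 / (5.5341 × 10⁻⁵) = 1,450,936,918
N ≈ √1,450,936,918 ≈ 38,091.2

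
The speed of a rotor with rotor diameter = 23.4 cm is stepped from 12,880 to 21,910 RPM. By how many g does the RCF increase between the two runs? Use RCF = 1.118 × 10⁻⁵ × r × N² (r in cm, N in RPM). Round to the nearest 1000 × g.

≈ 41000 g

r = 23.4 / 2 = 11.7 cm
RCF₁ = 1.118 × 10⁻⁵ × 11.7 × (12880)² = 1.118 × 10⁻⁵ × 11.7 × 165,894,400 ≈ 21,700 × g
RCF₂ = 1.118 × 10⁻⁵ × 11.7 × (21910)² = 1.118 × 10⁻⁵ × 11.7 × 480,048,100 ≈ 62,793.2 × g
Increase = 62,793.2 − 21,700 = 41,093.2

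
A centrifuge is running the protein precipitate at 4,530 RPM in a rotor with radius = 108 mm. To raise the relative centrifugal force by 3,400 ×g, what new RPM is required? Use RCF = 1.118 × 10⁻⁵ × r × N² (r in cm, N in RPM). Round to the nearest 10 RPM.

N₂ ≈ 6980 RPM

r = 108 mm = 10.8 cm
Current RCF = 1.118 × 10⁻⁵ × 10.8 × (4530)² = 1.118 × 10⁻⁵ × 10.8 × 20,520,900 ≈ 2,477.8 × g
Target RCF = 2,477.8 + 3,400 = 5,877.8 × g
N² = 5,877.8 / (12.0744 × 10⁻⁵) = 48,679,852
N ≈ √48,679,852 ≈ 6,977.1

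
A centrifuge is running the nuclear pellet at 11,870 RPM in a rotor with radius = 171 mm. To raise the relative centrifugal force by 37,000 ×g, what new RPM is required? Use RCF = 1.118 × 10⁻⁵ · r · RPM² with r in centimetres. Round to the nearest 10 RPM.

r = 171 mm = 17.1 cm
Current RCF = 1.118 × 10⁻⁵ × 17.1 × (11870)² = 1.118 × 10⁻⁵ × 17.1 × 140,896,900 ≈ 26,936.4 × g
Target RCF = 26,936.4 + 37,000 = 63,936.4 × g
N² = 63,936.4 / (19.1178 × 10⁻⁵) = 334,433,878
N ≈ √334,433,878 ≈ 18,287.5

≈ 18290 RPM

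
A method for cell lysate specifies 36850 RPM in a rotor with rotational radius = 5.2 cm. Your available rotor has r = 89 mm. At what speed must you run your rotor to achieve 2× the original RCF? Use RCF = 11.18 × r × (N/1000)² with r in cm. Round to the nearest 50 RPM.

≈ 39850 RPM

RCF = 11.18 × r × (N/1000)²
RCF_original = 11.18 × 5.2 × (36.85)² = 11.18 × 5.2 × 1,357.9225 ≈ 78,944.2 × g
Target RCF = 2 × 78,944.2 ≈ 157,888.4 × g
Your rotor: r = 89 mm = 8.9 cm
157,888.4 = 11.18 × 8.9 × (N/1000)²
(N/1000)² = 157,888.4 / 99.502 = 1586.786
N = 1000 × √1586.786 ≈ 39,834.5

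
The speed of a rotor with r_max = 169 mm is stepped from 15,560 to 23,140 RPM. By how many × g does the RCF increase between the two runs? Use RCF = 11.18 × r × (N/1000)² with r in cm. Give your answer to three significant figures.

r = 169 mm = 16.9 cm
RCF₁ = 11.18 × 16.9 × (15.56)² = 11.18 × 16.9 × 242.1136 ≈ 45,745.4 × g
RCF₂ = 11.18 × 16.9 × (23.14)² = 11.18 × 16.9 × 535.4596 ≈ 101,170.8 × g
Increase = 101,170.8 − 45,745.4 = 55,425.4

≈ 55400 × g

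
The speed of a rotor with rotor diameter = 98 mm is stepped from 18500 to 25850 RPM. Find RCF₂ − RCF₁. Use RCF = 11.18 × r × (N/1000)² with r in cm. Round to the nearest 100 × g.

17900 ×g

r = 98 mm / 2 = 49 mm = 4.9 cm
RCF₁ = 11.18 × 4.9 × (18.5)² = 11.18 × 4.9 × 342.25 ≈ 18,749.1 × g
RCF₂ = 11.18 × 4.9 × (25.85)² = 11.18 × 4.9 × 668.2225 ≈ 36,606.6 × g
Increase = 36,606.6 − 18,749.1 = 17,857.5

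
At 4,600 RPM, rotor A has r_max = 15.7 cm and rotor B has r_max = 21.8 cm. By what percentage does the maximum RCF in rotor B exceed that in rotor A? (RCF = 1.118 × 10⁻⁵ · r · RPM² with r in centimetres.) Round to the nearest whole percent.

39%

At equal RPM, RCF scales linearly with r: ratio = 21.8 / 15.7 = 1.3885.
So rotor B delivers 38.9% more g-force.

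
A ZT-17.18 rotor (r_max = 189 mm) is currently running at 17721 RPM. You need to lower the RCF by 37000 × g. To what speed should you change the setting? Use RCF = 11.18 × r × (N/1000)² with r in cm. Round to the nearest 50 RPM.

r = 189 mm = 18.9 cm
Current RCF = 11.18 × 18.9 × (17.721)² = 11.18 × 18.9 × 314.033841 ≈ 66,356 × g
Target RCF = 66,356 − 37,000 = 29,356 × g
(N/1000)² = 29,356 / 211.302 = 138.9291
N = 1000 × √138.9291 ≈ 11,786.8

≈ 11800 RPM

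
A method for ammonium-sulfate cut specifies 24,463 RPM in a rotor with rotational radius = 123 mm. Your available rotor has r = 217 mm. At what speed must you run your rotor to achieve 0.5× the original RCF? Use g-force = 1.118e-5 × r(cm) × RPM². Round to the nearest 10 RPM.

Original rotor: r = 123 mm = 12.3 cm
RCF_original = 1.118 × 10⁻⁵ × 12.3 × (24463)² = 1.118 × 10⁻⁵ × 12.3 × 598,438,369 ≈ 82,293.7 × g
Target RCF = 0.5 × 82,293.7 ≈ 41,146.8 × g
Your rotor: r = 217 mm = 21.7 cm
41,146.8 = 1.118 × 10⁻⁵ × 21.7 × N²
N² = 41,146.8 / (24.2606 × 10⁻⁵) = 169,603,390
N ≈ √169,603,390 ≈ 13,023.2

≈ 13020 RPM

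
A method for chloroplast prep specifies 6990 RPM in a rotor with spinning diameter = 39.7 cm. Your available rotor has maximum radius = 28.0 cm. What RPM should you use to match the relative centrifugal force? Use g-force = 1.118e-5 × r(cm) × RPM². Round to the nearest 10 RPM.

5890 RPM

Original rotor: r = 39.7 / 2 = 19.85 cm
RCF_original = 1.118 × 10⁻⁵ × 19.85 × (6990)² = 1.118 × 10⁻⁵ × 19.85 × 48,860,100 ≈ 10,843.2 × g
10,843.2 = 1.118 × 10⁻⁵ × 28 × N²
N² = 10,843.2 / (31.304 × 10⁻⁵) = 34,638,385
N ≈ √34,638,385 ≈ 5,885.4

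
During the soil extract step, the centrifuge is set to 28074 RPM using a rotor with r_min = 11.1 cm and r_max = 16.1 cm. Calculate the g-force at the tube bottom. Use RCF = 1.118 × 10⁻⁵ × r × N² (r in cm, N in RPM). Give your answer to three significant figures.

Use r_max = 16.1 cm.
RCF = 1.118 × 10⁻⁵ × r × N²
RCF = 1.118 × 10⁻⁵ × 16.1 × (28074)² = 1.118 × 10⁻⁵ × 16.1 × 788,149,476 ≈ 141,865.3 × g

≈ 142000 ×g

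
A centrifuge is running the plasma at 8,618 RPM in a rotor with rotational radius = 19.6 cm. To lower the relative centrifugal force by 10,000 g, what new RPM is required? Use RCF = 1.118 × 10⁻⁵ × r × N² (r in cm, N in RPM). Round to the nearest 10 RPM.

5350 RPM

Current RCF = 1.118 × 10⁻⁵ × 19.6 × (8618)² = 1.118 × 10⁻⁵ × 19.6 × 74,269,924 ≈ 16,274.6 × g
Target RCF = 16,274.6 − 10,000 = 6,274.6 × g
N² = 6,274.6 / (21.9128 × 10⁻⁵) = 28,634,405
N ≈ √28,634,405 ≈ 5,351.1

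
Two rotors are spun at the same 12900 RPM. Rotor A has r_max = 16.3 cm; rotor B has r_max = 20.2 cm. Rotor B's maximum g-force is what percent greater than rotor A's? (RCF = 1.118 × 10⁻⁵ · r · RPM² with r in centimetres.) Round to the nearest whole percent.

At equal RPM, RCF scales linearly with r: ratio = 20.2 / 16.3 = 1.2393.
So rotor B delivers 23.9% more g-force.

24%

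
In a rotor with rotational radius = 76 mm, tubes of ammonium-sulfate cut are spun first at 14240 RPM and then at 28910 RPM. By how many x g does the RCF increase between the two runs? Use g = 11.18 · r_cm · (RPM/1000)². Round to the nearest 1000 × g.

r = 76 mm = 7.6 cm
RCF₁ = 11.18 × 7.6 × (14.24)² = 11.18 × 7.6 × 202.7776 ≈ 17,229.6 × g
RCF₂ = 11.18 × 7.6 × (28.91)² = 11.18 × 7.6 × 835.7881 ≈ 71,015.2 × g
Increase = 71,015.2 − 17,229.6 = 53,785.6

≈ 54000 x g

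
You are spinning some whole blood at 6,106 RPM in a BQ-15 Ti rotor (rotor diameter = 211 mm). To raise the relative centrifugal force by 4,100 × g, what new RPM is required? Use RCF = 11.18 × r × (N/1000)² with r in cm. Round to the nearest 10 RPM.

N₂ ≈ 8490 RPM

r = 211 mm / 2 = 105.5 mm = 10.55 cm
Current RCF = 11.18 × 10.55 × (6.106)² = 11.18 × 10.55 × 37.283236 ≈ 4,397.5 × g
Target RCF = 4,397.5 + 4,100 = 8,497.5 × g
(N/1000)² = 8,497.5 / 117.949 = 72.04385
N = 1000 × √72.04385 ≈ 8,487.9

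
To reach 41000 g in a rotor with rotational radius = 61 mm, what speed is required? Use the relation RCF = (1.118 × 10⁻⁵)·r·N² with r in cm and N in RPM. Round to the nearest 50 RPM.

r = 61 mm = 6.1 cm
41,000 = 1.118 × 10⁻⁵ × 6.1 × N²
N² = 41,000 / (6.8198 × 10⁻⁵) = 601,190,651
N ≈ √601,190,651 ≈ 24,519.2

≈ 24500 RPM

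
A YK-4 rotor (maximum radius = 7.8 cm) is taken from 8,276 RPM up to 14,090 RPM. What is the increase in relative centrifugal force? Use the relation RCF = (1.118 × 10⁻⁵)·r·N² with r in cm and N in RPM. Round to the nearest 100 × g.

≈ 11300 × g

RCF₁ = 1.118 × 10⁻⁵ × 7.8 × (8276)² = 1.118 × 10⁻⁵ × 7.8 × 68,492,176 ≈ 5,972.8 × g
RCF₂ = 1.118 × 10⁻⁵ × 7.8 × (14090)² = 1.118 × 10⁻⁵ × 7.8 × 198,528,100 ≈ 17,312.4 × g
Increase = 17,312.4 − 5,972.8 = 11,339.6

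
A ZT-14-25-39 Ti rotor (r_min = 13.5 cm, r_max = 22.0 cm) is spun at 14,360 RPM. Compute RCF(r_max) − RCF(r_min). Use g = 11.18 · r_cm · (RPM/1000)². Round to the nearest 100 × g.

ΔRCF = 11.18 × (r_max − r_min) × (N/1000)² = 11.18 × 8.5 × 206.2096 ≈ 19,596.1

ΔRCF ≈ 19600 x g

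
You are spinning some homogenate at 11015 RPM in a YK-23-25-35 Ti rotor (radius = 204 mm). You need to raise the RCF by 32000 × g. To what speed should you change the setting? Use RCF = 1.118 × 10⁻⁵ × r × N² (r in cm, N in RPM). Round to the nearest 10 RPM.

≈ 16180 RPM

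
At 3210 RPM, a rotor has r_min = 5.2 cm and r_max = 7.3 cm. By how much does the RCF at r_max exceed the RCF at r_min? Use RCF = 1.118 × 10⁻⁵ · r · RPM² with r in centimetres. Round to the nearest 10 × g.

ΔRCF = 1.118 × 10⁻⁵ × (r_max − r_min) × N² = 1.118 × 10⁻⁵ × 2.1 × 10,304,100 ≈ 241.9

≈ 240 × g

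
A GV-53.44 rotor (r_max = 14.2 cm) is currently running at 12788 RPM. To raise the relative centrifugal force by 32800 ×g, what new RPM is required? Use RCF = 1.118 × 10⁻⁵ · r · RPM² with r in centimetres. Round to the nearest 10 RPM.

≈ 19240 RPM

Current RCF = 1.118 × 10⁻⁵ × 14.2 × (12788)² = 1.118 × 10⁻⁵ × 14.2 × 163,532,944 ≈ 25,961.8 × g
Target RCF = 25,961.8 + 32,800 = 58,761.8 × g
N² = 58,761.8 / (15.8756 × 10⁻⁵) = 370,139,081
N ≈ √370,139,081 ≈ 19,239.0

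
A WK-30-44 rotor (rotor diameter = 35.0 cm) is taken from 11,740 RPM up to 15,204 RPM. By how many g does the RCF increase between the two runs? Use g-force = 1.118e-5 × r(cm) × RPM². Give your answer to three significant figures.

18300 g

r = 35.0 / 2 = 17.5 cm
RCF₁ = 1.118 × 10⁻⁵ × 17.5 × (11740)² = 1.118 × 10⁻⁵ × 17.5 × 137,827,600 ≈ 26,966 × g
RCF₂ = 1.118 × 10⁻⁵ × 17.5 × (15204)² = 1.118 × 10⁻⁵ × 17.5 × 231,161,616 ≈ 45,226.8 × g
Increase = 45,226.8 − 26,966 = 18,260.8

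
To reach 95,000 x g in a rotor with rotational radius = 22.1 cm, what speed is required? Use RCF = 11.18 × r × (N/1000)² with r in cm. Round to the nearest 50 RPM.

≈ 19600 RPM

95,000 = 11.18 × 22.1 × (N/1000)²
(N/1000)² = 95,000 / 247.078 = 384.494
N = 1000 × √384.494 ≈ 19,608.5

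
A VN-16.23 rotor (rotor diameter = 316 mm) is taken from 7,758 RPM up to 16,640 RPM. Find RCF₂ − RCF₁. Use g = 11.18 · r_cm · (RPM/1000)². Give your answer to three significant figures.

38300 ×g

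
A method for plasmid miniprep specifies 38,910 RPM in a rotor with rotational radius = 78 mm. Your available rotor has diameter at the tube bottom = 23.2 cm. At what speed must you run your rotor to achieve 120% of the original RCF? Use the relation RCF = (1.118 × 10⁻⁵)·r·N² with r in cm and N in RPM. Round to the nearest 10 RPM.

≈ 34950 RPM

Original rotor: r = 78 mm = 7.8 cm
RCF = 1.118 × 10⁻⁵ × r × N²
RCF_original = 1.118 × 10⁻⁵ × 7.8 × (38910)² = 1.118 × 10⁻⁵ × 7.8 × 1,513,988,100 ≈ 132,025.8 × g
Target RCF = 1.2 × 132,025.8 ≈ 158,431 × g
Your rotor: r = 23.2 / 2 = 11.6 cm
158,431 = 1.118 × 10⁻⁵ × 11.6 × N²
N² = 158,431 / (12.9688 × 10⁻⁵) = 1,221,631,917
N ≈ √1,221,631,917 ≈ 34,951.9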